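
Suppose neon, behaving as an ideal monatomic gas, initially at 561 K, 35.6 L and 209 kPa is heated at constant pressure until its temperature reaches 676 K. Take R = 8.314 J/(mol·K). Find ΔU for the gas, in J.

2290 J

n = P₁V₁/(RT₁) = 209×35.6/(8.314×561) = 1.60 mol.
Isobaric: P stays 209 kPa; V/T = const ⇒ T₂ = 676 K, V₂ = 42.9 L.
For an ideal gas ΔU = nCvΔT with Cv = (3/2)R = 12.5 J/(mol·K).
ΔU = 1.60×12.5×(676−561) = 2290 J.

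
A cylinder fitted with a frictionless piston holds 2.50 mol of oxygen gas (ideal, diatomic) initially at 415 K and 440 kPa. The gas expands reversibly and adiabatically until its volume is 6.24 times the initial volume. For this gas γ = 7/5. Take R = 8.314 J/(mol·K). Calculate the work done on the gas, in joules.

-11200 J

V₁ = nRT₁/P₁ = 2.50×8.314×415/440 = 19.6 L.
Adiabatic: TV^(γ−1) = const ⇒ T₂ = 415×(0.160)^0.400 = 200 K; PV^γ = const ⇒ P₂ = 33.9 kPa.
ΔU = nCvΔT = 2.50×20.8×(200−415) = -11200 J.
Q = 0 for an adiabatic process, so W = −ΔU = 11200 J.
Work done on the gas = −W_by = -11200 J.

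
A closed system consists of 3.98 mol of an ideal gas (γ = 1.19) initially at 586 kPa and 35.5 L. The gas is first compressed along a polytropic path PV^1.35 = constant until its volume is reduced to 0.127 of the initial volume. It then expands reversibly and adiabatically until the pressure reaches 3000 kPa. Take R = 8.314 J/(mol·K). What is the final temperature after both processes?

1080 K

T₁ = P₁V₁/(nR) = 586×35.5/(3.98×8.314) = 629 K.
Step 1 — Polytropic n=1.35: T₂ = T₁(V₁/V₂)^(n−1) = 629×(7.87)^0.35 = 1290 K; P₂ = P₁(V₁/V₂)^n = 9500 kPa.
W = (P₁V₁−P₂V₂)/(n−1) = (586×35.5−9500×4.51)/0.35 = -62900 J.
ΔU = nCvΔT = 3.98×43.8×(1290−629) = 116000 J.
Q = ΔU + W = 53000 J.
State after step 1: P = 9500 kPa, V = 4.51 L, T = 1290 K.
Step 2 — Adiabatic: T₂/T₁ = (P₂/P₁)^((γ−1)/γ) ⇒ T₂ = 1290×(0.316)^0.160 = 1080 K; V₂ = 11.9 L.
ΔU = nCvΔT = 3.98×43.8×(1080−1290) = -37900 J.
Q = 0 for an adiabatic process, so W = −ΔU = 37900 J.
Net over both steps: W = -25000 J, Q = 53000 J, ΔU = 78100 J.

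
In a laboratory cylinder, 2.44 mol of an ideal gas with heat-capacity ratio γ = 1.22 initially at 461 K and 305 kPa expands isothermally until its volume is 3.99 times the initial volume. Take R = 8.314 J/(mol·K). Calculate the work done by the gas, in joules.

12900 J

V₁ = nRT₁/P₁ = 2.44×8.314×461/305 = 30.7 L.
Isothermal: T stays 461 K; PV = const ⇒ V₂ = 122 L, P₂ = 76.4 kPa.
W = nRT ln(V₂/V₁) = 2.44×8.314×461×ln(3.99) = 12900 J.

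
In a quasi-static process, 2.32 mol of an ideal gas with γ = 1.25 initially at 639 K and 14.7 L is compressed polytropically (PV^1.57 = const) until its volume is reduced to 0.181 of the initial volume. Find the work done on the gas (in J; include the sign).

35700 J

P₁ = nRT₁/V₁ = 2.32×8.314×639/14.7 = 838 kPa.
Polytropic n=1.57: T₂ = T₁(V₁/V₂)^(n−1) = 639×(5.52)^0.57 = 1690 K; P₂ = P₁(V₁/V₂)^n = 12300 kPa.
W = (P₁V₁−P₂V₂)/(n−1) = (838×14.7−12300×2.66)/0.57 = -35700 J.
Work done on the gas = −W_by = 35700 J.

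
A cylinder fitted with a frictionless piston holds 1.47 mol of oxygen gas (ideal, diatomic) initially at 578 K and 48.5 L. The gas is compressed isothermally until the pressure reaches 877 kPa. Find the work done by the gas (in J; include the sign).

P₁ = nRT₁/V₁ = 1.47×8.314×578/48.5 = 146 kPa.
Isothermal: T stays 578 K; PV = const ⇒ V₂ = 8.05 L, P₂ = 877 kPa.
W = nRT ln(V₂/V₁) = 1.47×8.314×578×ln(0.166) = -12700 J.

-12700 J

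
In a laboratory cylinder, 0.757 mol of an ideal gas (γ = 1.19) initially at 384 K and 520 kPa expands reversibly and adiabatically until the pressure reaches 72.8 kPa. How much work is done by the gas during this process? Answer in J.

V₁ = nRT₁/P₁ = 0.757×8.314×384/520 = 4.65 L.
Adiabatic: T₂/T₁ = (P₂/P₁)^((γ−1)/γ) ⇒ T₂ = 384×(0.140)^0.160 = 281 K; V₂ = 24.3 L.
ΔU = nCvΔT = 0.757×43.8×(281−384) = -3430 J.
Q = 0 for an adiabatic process, so W = −ΔU = 3430 J.

3430 J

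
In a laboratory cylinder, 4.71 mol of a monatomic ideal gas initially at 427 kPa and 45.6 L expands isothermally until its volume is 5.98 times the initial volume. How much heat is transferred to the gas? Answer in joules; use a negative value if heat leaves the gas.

34800 J

T₁ = P₁V₁/(nR) = 427×45.6/(4.71×8.314) = 497 K.
Isothermal: T stays 497 K; PV = const ⇒ V₂ = 273 L, P₂ = 71.4 kPa.
ΔU = 0 (ideal gas, T constant).
W = nRT ln(V₂/V₁) = 4.71×8.314×497×ln(5.98) = 34800 J.
Q = ΔU + W = 34800 J.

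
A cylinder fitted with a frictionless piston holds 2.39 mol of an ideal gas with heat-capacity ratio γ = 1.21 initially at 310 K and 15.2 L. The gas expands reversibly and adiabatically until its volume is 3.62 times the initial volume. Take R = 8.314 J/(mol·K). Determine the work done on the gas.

-6940 J

P₁ = nRT₁/V₁ = 2.39×8.314×310/15.2 = 405 kPa.
Adiabatic: TV^(γ−1) = const ⇒ T₂ = 310×(0.276)^0.210 = 237 K; PV^γ = const ⇒ P₂ = 85.4 kPa.
ΔU = nCvΔT = 2.39×39.6×(237−310) = -6940 J.
Q = 0 for an adiabatic process, so W = −ΔU = 6940 J.
Work done on the gas = −W_by = -6940 J.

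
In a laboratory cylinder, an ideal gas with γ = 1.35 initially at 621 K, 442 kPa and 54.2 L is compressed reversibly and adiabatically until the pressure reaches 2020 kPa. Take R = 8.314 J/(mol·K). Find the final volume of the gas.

Adiabatic: T₂/T₁ = (P₂/P₁)^((γ−1)/γ) ⇒ T₂ = 621×(4.57)^0.259 = 921 K; V₂ = 17.6 L.

17.6 L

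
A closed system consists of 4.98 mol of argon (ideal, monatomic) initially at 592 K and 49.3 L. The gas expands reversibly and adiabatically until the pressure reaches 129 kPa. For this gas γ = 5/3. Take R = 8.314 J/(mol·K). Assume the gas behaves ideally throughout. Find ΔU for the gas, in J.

P₁ = nRT₁/V₁ = 4.98×8.314×592/49.3 = 497 kPa.
Adiabatic: T₂/T₁ = (P₂/P₁)^((γ−1)/γ) ⇒ T₂ = 592×(0.259)^0.400 = 345 K; V₂ = 111 L.
For an ideal gas ΔU = nCvΔT with Cv = (3/2)R = 12.5 J/(mol·K).
ΔU = 4.98×12.5×(345−592) = -15300 J.

-15300 J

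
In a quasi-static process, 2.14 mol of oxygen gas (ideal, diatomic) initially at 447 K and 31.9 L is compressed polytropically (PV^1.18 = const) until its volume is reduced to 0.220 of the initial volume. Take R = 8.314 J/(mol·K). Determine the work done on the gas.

P₁ = nRT₁/V₁ = 2.14×8.314×447/31.9 = 249 kPa.
Polytropic n=1.18: T₂ = T₁(V₁/V₂)^(n−1) = 447×(4.55)^0.18 = 587 K; P₂ = P₁(V₁/V₂)^n = 1490 kPa.
W = (P₁V₁−P₂V₂)/(n−1) = (249×31.9−1490×7.02)/0.18 = -13800 J.
Work done on the gas = −W_by = 13800 J.

13800 J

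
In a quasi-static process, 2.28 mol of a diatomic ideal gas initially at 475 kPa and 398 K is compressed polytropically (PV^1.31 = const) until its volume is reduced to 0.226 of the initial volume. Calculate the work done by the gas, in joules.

V₁ = nRT₁/P₁ = 2.28×8.314×398/475 = 15.9 L.
Polytropic n=1.31: T₂ = T₁(V₁/V₂)^(n−1) = 398×(4.42)^0.31 = 631 K; P₂ = P₁(V₁/V₂)^n = 3330 kPa.
W = (P₁V₁−P₂V₂)/(n−1) = (475×15.9−3330×3.59)/0.31 = -14300 J.

-14300 J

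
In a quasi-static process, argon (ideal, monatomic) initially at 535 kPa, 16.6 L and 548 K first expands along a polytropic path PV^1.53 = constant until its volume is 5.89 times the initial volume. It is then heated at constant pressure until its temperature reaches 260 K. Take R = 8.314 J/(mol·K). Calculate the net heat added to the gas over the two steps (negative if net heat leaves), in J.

3950 J

n = P₁V₁/(RT₁) = 535×16.6/(8.314×548) = 1.95 mol.
Step 1 — Polytropic n=1.53: T₂ = T₁(V₁/V₂)^(n−1) = 548×(0.170)^0.53 = 214 K; P₂ = P₁(V₁/V₂)^n = 35.5 kPa.
W = (P₁V₁−P₂V₂)/(n−1) = (535×16.6−35.5×97.8)/0.53 = 10200 J.
ΔU = nCvΔT = 1.95×12.5×(214−548) = -8120 J.
Q = ΔU + W = 2090 J.
State after step 1: P = 35.5 kPa, V = 97.8 L, T = 214 K.
Step 2 — Isobaric: P stays 35.5 kPa; V/T = const ⇒ T₂ = 260 K, V₂ = 119 L.
W = PΔV = 35.5×(119−97.8) kPa·L = 744 J.
ΔU = nCvΔT = 1.95×12.5×(260−214) = 1120 J.
Q = ΔU + W = nCpΔT = 1860 J.
Net over both steps: W = 11000 J, Q = 3950 J, ΔU = -7000 J.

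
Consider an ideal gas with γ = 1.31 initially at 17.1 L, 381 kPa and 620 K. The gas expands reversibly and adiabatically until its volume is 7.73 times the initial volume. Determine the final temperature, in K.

Adiabatic: TV^(γ−1) = const ⇒ T₂ = 620×(0.129)^0.310 = 329 K; PV^γ = const ⇒ P₂ = 26.1 kPa.

329 K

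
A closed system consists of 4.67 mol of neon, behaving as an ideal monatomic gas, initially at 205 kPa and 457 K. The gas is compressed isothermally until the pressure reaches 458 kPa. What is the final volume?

38.7 L

V₁ = nRT₁/P₁ = 4.67×8.314×457/205 = 86.6 L.
Isothermal: T stays 457 K; PV = const ⇒ V₂ = 38.7 L, P₂ = 458 kPa.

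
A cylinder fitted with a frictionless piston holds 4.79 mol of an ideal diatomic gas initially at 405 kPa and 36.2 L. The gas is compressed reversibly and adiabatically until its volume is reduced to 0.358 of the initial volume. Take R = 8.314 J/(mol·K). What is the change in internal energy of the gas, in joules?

T₁ = P₁V₁/(nR) = 405×36.2/(4.79×8.314) = 368 K.
Adiabatic: TV^(γ−1) = const ⇒ T₂ = 368×(2.79)^0.400 = 555 K; PV^γ = const ⇒ P₂ = 1710 kPa.
For an ideal gas ΔU = nCvΔT with Cv = (5/2)R = 20.8 J/(mol·K).
ΔU = 4.79×20.8×(555−368) = 18600 J.

18600 J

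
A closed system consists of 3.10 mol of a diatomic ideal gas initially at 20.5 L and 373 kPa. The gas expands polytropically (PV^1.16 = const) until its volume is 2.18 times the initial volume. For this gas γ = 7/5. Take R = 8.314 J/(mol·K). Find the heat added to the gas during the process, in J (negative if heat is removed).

3360 J

T₁ = P₁V₁/(nR) = 373×20.5/(3.10×8.314) = 297 K.
Polytropic n=1.16: T₂ = T₁(V₁/V₂)^(n−1) = 297×(0.459)^0.16 = 262 K; P₂ = P₁(V₁/V₂)^n = 151 kPa.
W = (P₁V₁−P₂V₂)/(n−1) = (373×20.5−151×44.7)/0.16 = 5600 J.
ΔU = nCvΔT = 3.10×20.8×(262−297) = -2240 J.
Q = ΔU + W = 3360 J.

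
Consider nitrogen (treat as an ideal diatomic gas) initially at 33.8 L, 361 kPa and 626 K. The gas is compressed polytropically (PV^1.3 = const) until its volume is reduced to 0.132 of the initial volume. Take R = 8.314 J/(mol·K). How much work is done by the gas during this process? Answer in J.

n = P₁V₁/(RT₁) = 361×33.8/(8.314×626) = 2.34 mol.
Polytropic n=1.3: T₂ = T₁(V₁/V₂)^(n−1) = 626×(7.58)^0.30 = 1150 K; P₂ = P₁(V₁/V₂)^n = 5020 kPa.
W = (P₁V₁−P₂V₂)/(n−1) = (361×33.8−5020×4.46)/0.30 = -34000 J.

-34000 J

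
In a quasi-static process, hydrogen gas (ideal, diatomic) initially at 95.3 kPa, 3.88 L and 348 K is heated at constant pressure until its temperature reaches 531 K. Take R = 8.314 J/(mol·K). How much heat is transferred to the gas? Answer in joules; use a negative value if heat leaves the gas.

681 J

n = P₁V₁/(RT₁) = 95.3×3.88/(8.314×348) = 0.128 mol.
Isobaric: P stays 95.3 kPa; V/T = const ⇒ T₂ = 531 K, V₂ = 5.92 L.
W = PΔV = 95.3×(5.92−3.88) kPa·L = 194 J.
ΔU = nCvΔT = 0.128×20.8×(531−348) = 486 J.
Q = ΔU + W = nCpΔT = 681 J.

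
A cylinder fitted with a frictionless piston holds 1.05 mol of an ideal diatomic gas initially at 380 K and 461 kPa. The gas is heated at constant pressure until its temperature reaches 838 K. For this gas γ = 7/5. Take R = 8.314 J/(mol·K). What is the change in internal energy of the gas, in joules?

V₁ = nRT₁/P₁ = 1.05×8.314×380/461 = 7.20 L.
Isobaric: P stays 461 kPa; V/T = const ⇒ T₂ = 838 K, V₂ = 15.9 L.
For an ideal gas ΔU = nCvΔT with Cv = (5/2)R = 20.8 J/(mol·K).
ΔU = 1.05×20.8×(838−380) = 10000 J.

10000 J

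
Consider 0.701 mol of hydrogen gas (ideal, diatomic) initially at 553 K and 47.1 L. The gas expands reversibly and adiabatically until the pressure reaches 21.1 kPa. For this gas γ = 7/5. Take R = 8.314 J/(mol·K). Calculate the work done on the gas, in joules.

P₁ = nRT₁/V₁ = 0.701×8.314×553/47.1 = 68.4 kPa.
Adiabatic: T₂/T₁ = (P₂/P₁)^((γ−1)/γ) ⇒ T₂ = 553×(0.308)^0.286 = 395 K; V₂ = 109 L.
ΔU = nCvΔT = 0.701×20.8×(395−553) = -2300 J.
Q = 0 for an adiabatic process, so W = −ΔU = 2300 J.
Work done on the gas = −W_by = -2300 J.

-2300 J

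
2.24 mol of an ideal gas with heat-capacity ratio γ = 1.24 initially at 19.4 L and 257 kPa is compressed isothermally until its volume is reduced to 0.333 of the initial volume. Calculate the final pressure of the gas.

T₁ = P₁V₁/(nR) = 257×19.4/(2.24×8.314) = 268 K.
Isothermal: T stays 268 K; PV = const ⇒ V₂ = 6.46 L, P₂ = 772 kPa.

772 kPa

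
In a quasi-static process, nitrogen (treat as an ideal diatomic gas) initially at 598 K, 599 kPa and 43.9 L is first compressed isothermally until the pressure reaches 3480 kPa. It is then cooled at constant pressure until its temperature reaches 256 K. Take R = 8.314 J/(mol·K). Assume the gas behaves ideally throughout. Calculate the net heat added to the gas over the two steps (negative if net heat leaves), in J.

-98900 J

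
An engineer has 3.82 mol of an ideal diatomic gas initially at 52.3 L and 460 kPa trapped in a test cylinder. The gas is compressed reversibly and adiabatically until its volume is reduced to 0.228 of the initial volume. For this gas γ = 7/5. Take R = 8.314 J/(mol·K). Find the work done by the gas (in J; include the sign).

-48500 J

T₁ = P₁V₁/(nR) = 460×52.3/(3.82×8.314) = 758 K.
Adiabatic: TV^(γ−1) = const ⇒ T₂ = 758×(4.39)^0.400 = 1370 K; PV^γ = const ⇒ P₂ = 3640 kPa.
ΔU = nCvΔT = 3.82×20.8×(1370−758) = 48500 J.
Q = 0 for an adiabatic process, so W = −ΔU = -48500 J.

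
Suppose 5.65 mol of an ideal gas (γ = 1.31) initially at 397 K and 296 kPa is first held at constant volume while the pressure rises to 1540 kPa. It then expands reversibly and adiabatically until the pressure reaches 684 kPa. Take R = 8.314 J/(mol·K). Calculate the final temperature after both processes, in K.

V₁ = nRT₁/P₁ = 5.65×8.314×397/296 = 63.0 L.
Step 1 — Isochoric: V stays 63.0 L; P/T = const ⇒ T₂ = 2070 K, P₂ = 1540 kPa.
W = 0 (no volume change).
ΔU = nCvΔT = 5.65×26.8×(2070−397) = 253000 J.
Q = ΔU = 253000 J.
State after step 1: P = 1540 kPa, V = 63.0 L, T = 2070 K.
Step 2 — Adiabatic: T₂/T₁ = (P₂/P₁)^((γ−1)/γ) ⇒ T₂ = 2070×(0.444)^0.237 = 1700 K; V₂ = 117 L.
ΔU = nCvΔT = 5.65×26.8×(1700−2070) = -54700 J.
Q = 0 for an adiabatic process, so W = −ΔU = 54700 J.
Net over both steps: W = 54700 J, Q = 253000 J, ΔU = 198000 J.

1700 K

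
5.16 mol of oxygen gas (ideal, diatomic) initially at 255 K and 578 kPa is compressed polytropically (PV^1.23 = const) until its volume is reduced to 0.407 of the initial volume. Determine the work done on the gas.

10900 J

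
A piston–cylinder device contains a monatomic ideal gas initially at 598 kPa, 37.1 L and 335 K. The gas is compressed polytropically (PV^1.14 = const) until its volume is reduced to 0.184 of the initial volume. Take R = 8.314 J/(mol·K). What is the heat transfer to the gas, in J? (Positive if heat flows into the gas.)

-33500 J

n = P₁V₁/(RT₁) = 598×37.1/(8.314×335) = 7.97 mol.
Polytropic n=1.14: T₂ = T₁(V₁/V₂)^(n−1) = 335×(5.43)^0.14 = 425 K; P₂ = P₁(V₁/V₂)^n = 4120 kPa.
W = (P₁V₁−P₂V₂)/(n−1) = (598×37.1−4120×6.83)/0.14 = -42400 J.
ΔU = nCvΔT = 7.97×12.5×(425−335) = 8900 J.
Q = ΔU + W = -33500 J.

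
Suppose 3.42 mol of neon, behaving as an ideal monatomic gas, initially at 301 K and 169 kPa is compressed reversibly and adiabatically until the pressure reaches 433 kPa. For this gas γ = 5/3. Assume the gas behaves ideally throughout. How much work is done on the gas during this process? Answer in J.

V₁ = nRT₁/P₁ = 3.42×8.314×301/169 = 50.6 L.
Adiabatic: T₂/T₁ = (P₂/P₁)^((γ−1)/γ) ⇒ T₂ = 301×(2.56)^0.400 = 439 K; V₂ = 28.8 L.
ΔU = nCvΔT = 3.42×12.5×(439−301) = 5870 J.
Q = 0 for an adiabatic process, so W = −ΔU = -5870 J.
Work done on the gas = −W_by = 5870 J.

5870 J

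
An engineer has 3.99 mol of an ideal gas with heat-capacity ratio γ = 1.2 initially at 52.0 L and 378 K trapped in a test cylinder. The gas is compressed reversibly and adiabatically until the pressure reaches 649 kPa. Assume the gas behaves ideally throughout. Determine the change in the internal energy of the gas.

P₁ = nRT₁/V₁ = 3.99×8.314×378/52.0 = 241 kPa.
Adiabatic: T₂/T₁ = (P₂/P₁)^((γ−1)/γ) ⇒ T₂ = 378×(2.69)^0.167 = 446 K; V₂ = 22.8 L.
For an ideal gas ΔU = nCvΔT with Cv = R/(γ−1) = 41.6 J/(mol·K).
ΔU = 3.99×41.6×(446−378) = 11200 J.

11200 J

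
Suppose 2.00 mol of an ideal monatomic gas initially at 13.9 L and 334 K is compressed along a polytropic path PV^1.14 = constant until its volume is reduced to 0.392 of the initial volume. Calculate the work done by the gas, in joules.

-5560 J

P₁ = nRT₁/V₁ = 2.00×8.314×334/13.9 = 400 kPa.
Polytropic n=1.14: T₂ = T₁(V₁/V₂)^(n−1) = 334×(2.55)^0.14 = 381 K; P₂ = P₁(V₁/V₂)^n = 1160 kPa.
W = (P₁V₁−P₂V₂)/(n−1) = (400×13.9−1160×5.45)/0.14 = -5560 J.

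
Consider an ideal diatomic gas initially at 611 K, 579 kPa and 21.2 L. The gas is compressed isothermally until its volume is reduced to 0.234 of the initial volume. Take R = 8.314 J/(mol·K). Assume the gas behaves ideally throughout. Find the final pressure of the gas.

2470 kPa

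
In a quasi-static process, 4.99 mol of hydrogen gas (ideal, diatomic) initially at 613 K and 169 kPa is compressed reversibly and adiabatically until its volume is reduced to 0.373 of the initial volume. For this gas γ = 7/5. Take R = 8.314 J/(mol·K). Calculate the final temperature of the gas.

909 K

V₁ = nRT₁/P₁ = 4.99×8.314×613/169 = 150 L.
Adiabatic: TV^(γ−1) = const ⇒ T₂ = 613×(2.68)^0.400 = 909 K; PV^γ = const ⇒ P₂ = 672 kPa.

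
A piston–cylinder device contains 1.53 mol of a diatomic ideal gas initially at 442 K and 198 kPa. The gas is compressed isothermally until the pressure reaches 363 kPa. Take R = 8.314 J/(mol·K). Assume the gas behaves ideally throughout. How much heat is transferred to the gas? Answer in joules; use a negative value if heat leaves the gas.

V₁ = nRT₁/P₁ = 1.53×8.314×442/198 = 28.4 L.
Isothermal: T stays 442 K; PV = const ⇒ V₂ = 15.5 L, P₂ = 363 kPa.
ΔU = 0 (ideal gas, T constant).
W = nRT ln(V₂/V₁) = 1.53×8.314×442×ln(0.545) = -3410 J.
Q = ΔU + W = -3410 J.

-3410 J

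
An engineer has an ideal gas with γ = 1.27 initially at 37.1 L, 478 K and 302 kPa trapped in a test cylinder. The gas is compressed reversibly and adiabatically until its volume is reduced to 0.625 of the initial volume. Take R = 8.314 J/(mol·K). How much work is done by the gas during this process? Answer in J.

n = P₁V₁/(RT₁) = 302×37.1/(8.314×478) = 2.82 mol.
Adiabatic: TV^(γ−1) = const ⇒ T₂ = 478×(1.60)^0.270 = 543 K; PV^γ = const ⇒ P₂ = 549 kPa.
ΔU = nCvΔT = 2.82×30.8×(543−478) = 5610 J.
Q = 0 for an adiabatic process, so W = −ΔU = -5610 J.

-5610 J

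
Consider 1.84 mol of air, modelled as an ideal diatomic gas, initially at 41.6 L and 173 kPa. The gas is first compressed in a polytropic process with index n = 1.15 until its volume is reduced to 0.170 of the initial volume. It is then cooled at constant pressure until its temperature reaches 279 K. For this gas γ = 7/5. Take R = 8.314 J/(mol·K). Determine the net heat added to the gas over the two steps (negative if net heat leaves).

-27000 J

T₁ = P₁V₁/(nR) = 173×41.6/(1.84×8.314) = 470 K.
Step 1 — Polytropic n=1.15: T₂ = T₁(V₁/V₂)^(n−1) = 470×(5.88)^0.15 = 614 K; P₂ = P₁(V₁/V₂)^n = 1330 kPa.
W = (P₁V₁−P₂V₂)/(n−1) = (173×41.6−1330×7.07)/0.15 = -14600 J.
ΔU = nCvΔT = 1.84×20.8×(614−470) = 5480 J.
Q = ΔU + W = -9130 J.
State after step 1: P = 1330 kPa, V = 7.07 L, T = 614 K.
Step 2 — Isobaric: P stays 1330 kPa; V/T = const ⇒ T₂ = 279 K, V₂ = 3.22 L.
W = PΔV = 1330×(3.22−7.07) kPa·L = -5120 J.
ΔU = nCvΔT = 1.84×20.8×(279−614) = -12800 J.
Q = ΔU + W = nCpΔT = -17900 J.
Net over both steps: W = -19700 J, Q = -27000 J, ΔU = -7320 J.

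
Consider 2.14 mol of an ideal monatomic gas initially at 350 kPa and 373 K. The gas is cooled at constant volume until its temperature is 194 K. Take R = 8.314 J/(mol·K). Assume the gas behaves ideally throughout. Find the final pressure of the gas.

182 kPa

V₁ = nRT₁/P₁ = 2.14×8.314×373/350 = 19.0 L.
Isochoric: V stays 19.0 L; P/T = const ⇒ T₂ = 194 K, P₂ = 182 kPa.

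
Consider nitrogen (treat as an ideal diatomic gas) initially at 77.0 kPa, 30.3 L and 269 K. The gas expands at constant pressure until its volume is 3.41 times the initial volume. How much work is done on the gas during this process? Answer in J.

n = P₁V₁/(RT₁) = 77.0×30.3/(8.314×269) = 1.04 mol.
Isobaric: P stays 77.0 kPa; V/T = const ⇒ T₂ = 917 K, V₂ = 103 L.
W = PΔV = 77.0×(103−30.3) kPa·L = 5620 J.
Work done on the gas = −W_by = -5620 J.

-5620 J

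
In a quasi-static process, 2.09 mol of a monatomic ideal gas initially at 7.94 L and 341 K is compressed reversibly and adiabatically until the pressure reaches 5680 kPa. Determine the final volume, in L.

2.35 L

P₁ = nRT₁/V₁ = 2.09×8.314×341/7.94 = 746 kPa.
Adiabatic: T₂/T₁ = (P₂/P₁)^((γ−1)/γ) ⇒ T₂ = 341×(7.61)^0.400 = 768 K; V₂ = 2.35 L.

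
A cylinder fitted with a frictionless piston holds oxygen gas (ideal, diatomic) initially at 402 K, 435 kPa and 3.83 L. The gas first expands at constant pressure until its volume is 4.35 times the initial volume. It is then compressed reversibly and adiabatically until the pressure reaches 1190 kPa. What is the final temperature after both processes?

n = P₁V₁/(RT₁) = 435×3.83/(8.314×402) = 0.498 mol.
Step 1 — Isobaric: P stays 435 kPa; V/T = const ⇒ T₂ = 1750 K, V₂ = 16.7 L.
W = PΔV = 435×(16.7−3.83) kPa·L = 5580 J.
ΔU = nCvΔT = 0.498×20.8×(1750−402) = 14000 J.
Q = ΔU + W = nCpΔT = 19500 J.
State after step 1: P = 435 kPa, V = 16.7 L, T = 1750 K.
Step 2 — Adiabatic: T₂/T₁ = (P₂/P₁)^((γ−1)/γ) ⇒ T₂ = 1750×(2.74)^0.286 = 2330 K; V₂ = 8.12 L.
ΔU = nCvΔT = 0.498×20.8×(2330−1750) = 6040 J.
Q = 0 for an adiabatic process, so W = −ΔU = -6040 J.
Net over both steps: W = -455 J, Q = 19500 J, ΔU = 20000 J.

2330 K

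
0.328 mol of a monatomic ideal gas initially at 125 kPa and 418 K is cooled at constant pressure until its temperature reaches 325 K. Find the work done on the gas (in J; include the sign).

254 J

V₁ = nRT₁/P₁ = 0.328×8.314×418/125 = 9.12 L.
Isobaric: P stays 125 kPa; V/T = const ⇒ T₂ = 325 K, V₂ = 7.09 L.
W = PΔV = 125×(7.09−9.12) kPa·L = -254 J.
Work done on the gas = −W_by = 254 J.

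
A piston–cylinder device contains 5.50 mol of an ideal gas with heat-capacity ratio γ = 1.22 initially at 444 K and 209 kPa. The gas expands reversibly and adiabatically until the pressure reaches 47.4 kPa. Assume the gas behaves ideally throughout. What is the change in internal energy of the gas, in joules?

-21700 J

V₁ = nRT₁/P₁ = 5.50×8.314×444/209 = 97.1 L.
Adiabatic: T₂/T₁ = (P₂/P₁)^((γ−1)/γ) ⇒ T₂ = 444×(0.227)^0.180 = 340 K; V₂ = 328 L.
For an ideal gas ΔU = nCvΔT with Cv = R/(γ−1) = 37.8 J/(mol·K).
ΔU = 5.50×37.8×(340−444) = -21700 J.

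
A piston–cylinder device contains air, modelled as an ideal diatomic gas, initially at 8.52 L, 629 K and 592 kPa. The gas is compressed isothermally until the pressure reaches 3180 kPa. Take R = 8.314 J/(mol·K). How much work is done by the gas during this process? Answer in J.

n = P₁V₁/(RT₁) = 592×8.52/(8.314×629) = 0.964 mol.
Isothermal: T stays 629 K; PV = const ⇒ V₂ = 1.59 L, P₂ = 3180 kPa.
W = nRT ln(V₂/V₁) = 0.964×8.314×629×ln(0.186) = -8480 J.

-8480 J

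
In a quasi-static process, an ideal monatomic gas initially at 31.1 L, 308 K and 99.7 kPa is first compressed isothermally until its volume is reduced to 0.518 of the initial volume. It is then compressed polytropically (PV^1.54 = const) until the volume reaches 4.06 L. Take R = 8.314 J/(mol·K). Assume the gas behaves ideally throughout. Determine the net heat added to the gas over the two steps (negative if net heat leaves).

-3240 J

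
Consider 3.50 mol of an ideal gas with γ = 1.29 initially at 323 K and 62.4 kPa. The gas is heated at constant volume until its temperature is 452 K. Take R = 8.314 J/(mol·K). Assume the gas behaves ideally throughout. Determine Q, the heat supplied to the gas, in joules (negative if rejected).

V₁ = nRT₁/P₁ = 3.50×8.314×323/62.4 = 151 L.
Isochoric: V stays 151 L; P/T = const ⇒ T₂ = 452 K, P₂ = 87.3 kPa.
W = 0 (no volume change).
ΔU = nCvΔT = 3.50×28.7×(452−323) = 12900 J.
Q = ΔU = 12900 J.

12900 J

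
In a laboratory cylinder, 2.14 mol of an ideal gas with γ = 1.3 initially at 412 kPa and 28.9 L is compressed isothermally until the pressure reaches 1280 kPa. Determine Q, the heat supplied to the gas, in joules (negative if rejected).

-13500 J

T₁ = P₁V₁/(nR) = 412×28.9/(2.14×8.314) = 669 K.
Isothermal: T stays 669 K; PV = const ⇒ V₂ = 9.30 L, P₂ = 1280 kPa.
ΔU = 0 (ideal gas, T constant).
W = nRT ln(V₂/V₁) = 2.14×8.314×669×ln(0.322) = -13500 J.
Q = ΔU + W = -13500 J.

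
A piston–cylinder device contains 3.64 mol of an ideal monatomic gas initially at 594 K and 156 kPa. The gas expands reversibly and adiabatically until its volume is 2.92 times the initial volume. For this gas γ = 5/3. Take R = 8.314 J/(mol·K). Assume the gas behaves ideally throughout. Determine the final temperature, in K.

V₁ = nRT₁/P₁ = 3.64×8.314×594/156 = 115 L.
Adiabatic: TV^(γ−1) = const ⇒ T₂ = 594×(0.342)^0.667 = 291 K; PV^γ = const ⇒ P₂ = 26.2 kPa.

291 K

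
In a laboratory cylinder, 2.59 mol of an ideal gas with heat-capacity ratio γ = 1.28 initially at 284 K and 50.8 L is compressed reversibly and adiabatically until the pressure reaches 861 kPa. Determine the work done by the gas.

-11700 J

P₁ = nRT₁/V₁ = 2.59×8.314×284/50.8 = 120 kPa.
Adiabatic: T₂/T₁ = (P₂/P₁)^((γ−1)/γ) ⇒ T₂ = 284×(7.15)^0.219 = 437 K; V₂ = 10.9 L.
ΔU = nCvΔT = 2.59×29.7×(437−284) = 11700 J.
Q = 0 for an adiabatic process, so W = −ΔU = -11700 J.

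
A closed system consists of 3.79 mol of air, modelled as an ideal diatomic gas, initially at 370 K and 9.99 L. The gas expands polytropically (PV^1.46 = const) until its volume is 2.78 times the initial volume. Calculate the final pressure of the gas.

262 kPa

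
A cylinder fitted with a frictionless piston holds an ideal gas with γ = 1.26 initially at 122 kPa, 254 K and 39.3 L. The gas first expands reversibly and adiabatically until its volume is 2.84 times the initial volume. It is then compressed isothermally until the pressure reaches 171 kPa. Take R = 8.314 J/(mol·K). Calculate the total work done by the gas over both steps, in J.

-1660 J

n = P₁V₁/(RT₁) = 122×39.3/(8.314×254) = 2.27 mol.
Step 1 — Adiabatic: TV^(γ−1) = const ⇒ T₂ = 254×(0.352)^0.260 = 194 K; PV^γ = const ⇒ P₂ = 32.7 kPa.
ΔU = nCvΔT = 2.27×32.0×(194−254) = -4380 J.
Q = 0 for an adiabatic process, so W = −ΔU = 4380 J.
State after step 1: P = 32.7 kPa, V = 112 L, T = 194 K.
Step 2 — Isothermal: T stays 194 K; PV = const ⇒ V₂ = 21.4 L, P₂ = 171 kPa.
ΔU = 0 (ideal gas, T constant).
W = nRT ln(V₂/V₁) = 2.27×8.314×194×ln(0.192) = -6040 J.
Q = ΔU + W = -6040 J.
Net over both steps: W = -1660 J, Q = -6040 J, ΔU = -4380 J.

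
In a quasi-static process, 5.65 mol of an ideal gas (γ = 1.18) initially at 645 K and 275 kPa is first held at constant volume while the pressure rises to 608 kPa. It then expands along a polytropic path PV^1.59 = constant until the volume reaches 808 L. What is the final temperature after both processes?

V₁ = nRT₁/P₁ = 5.65×8.314×645/275 = 110 L.
Step 1 — Isochoric: V stays 110 L; P/T = const ⇒ T₂ = 1430 K, P₂ = 608 kPa.
W = 0 (no volume change).
ΔU = nCvΔT = 5.65×46.2×(1430−645) = 204000 J.
Q = ΔU = 204000 J.
State after step 1: P = 608 kPa, V = 110 L, T = 1430 K.
Step 2 — Polytropic n=1.59: T₂ = T₁(V₁/V₂)^(n−1) = 1430×(0.136)^0.59 = 440 K; P₂ = P₁(V₁/V₂)^n = 25.6 kPa.
W = (P₁V₁−P₂V₂)/(n−1) = (608×110−25.6×808)/0.59 = 78500 J.
ΔU = nCvΔT = 5.65×46.2×(440−1430) = -257000 J.
Q = ΔU + W = -179000 J.
Net over both steps: W = 78500 J, Q = 25000 J, ΔU = -53500 J.

440 K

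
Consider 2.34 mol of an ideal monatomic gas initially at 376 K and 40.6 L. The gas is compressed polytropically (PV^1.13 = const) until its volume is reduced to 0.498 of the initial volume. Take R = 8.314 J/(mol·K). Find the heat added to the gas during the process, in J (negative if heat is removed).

P₁ = nRT₁/V₁ = 2.34×8.314×376/40.6 = 180 kPa.
Polytropic n=1.13: T₂ = T₁(V₁/V₂)^(n−1) = 376×(2.01)^0.13 = 412 K; P₂ = P₁(V₁/V₂)^n = 396 kPa.
W = (P₁V₁−P₂V₂)/(n−1) = (180×40.6−396×20.2)/0.13 = -5340 J.
ΔU = nCvΔT = 2.34×12.5×(412−376) = 1040 J.
Q = ΔU + W = -4300 J.

-4300 J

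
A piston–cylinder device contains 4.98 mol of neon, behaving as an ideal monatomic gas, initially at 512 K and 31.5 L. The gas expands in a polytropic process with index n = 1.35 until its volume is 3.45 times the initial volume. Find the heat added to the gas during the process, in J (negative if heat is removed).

10100 J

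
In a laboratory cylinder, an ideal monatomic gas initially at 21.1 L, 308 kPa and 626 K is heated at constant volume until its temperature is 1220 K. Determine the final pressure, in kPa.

600 kPa

Isochoric: V stays 21.1 L; P/T = const ⇒ T₂ = 1220 K, P₂ = 600 kPa.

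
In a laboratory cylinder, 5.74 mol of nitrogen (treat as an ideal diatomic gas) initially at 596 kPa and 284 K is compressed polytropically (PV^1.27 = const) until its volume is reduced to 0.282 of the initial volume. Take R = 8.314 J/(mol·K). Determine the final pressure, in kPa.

V₁ = nRT₁/P₁ = 5.74×8.314×284/596 = 22.7 L.
Polytropic n=1.27: T₂ = T₁(V₁/V₂)^(n−1) = 284×(3.55)^0.27 = 400 K; P₂ = P₁(V₁/V₂)^n = 2970 kPa.

2970 kPa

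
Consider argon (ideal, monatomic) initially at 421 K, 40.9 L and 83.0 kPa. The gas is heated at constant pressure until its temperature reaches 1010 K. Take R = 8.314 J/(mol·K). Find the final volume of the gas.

Isobaric: P stays 83.0 kPa; V/T = const ⇒ T₂ = 1010 K, V₂ = 98.1 L.

98.1 L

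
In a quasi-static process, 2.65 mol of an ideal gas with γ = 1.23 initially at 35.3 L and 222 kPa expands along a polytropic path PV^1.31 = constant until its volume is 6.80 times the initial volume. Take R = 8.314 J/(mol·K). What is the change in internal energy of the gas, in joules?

T₁ = P₁V₁/(nR) = 222×35.3/(2.65×8.314) = 356 K.
Polytropic n=1.31: T₂ = T₁(V₁/V₂)^(n−1) = 356×(0.147)^0.31 = 196 K; P₂ = P₁(V₁/V₂)^n = 18.0 kPa.
For an ideal gas ΔU = nCvΔT with Cv = R/(γ−1) = 36.1 J/(mol·K).
ΔU = 2.65×36.1×(196−356) = -15300 J.

-15300 J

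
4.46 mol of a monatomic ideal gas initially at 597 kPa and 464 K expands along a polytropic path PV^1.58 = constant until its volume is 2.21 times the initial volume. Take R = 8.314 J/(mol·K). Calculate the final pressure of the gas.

171 kPa

V₁ = nRT₁/P₁ = 4.46×8.314×464/597 = 28.8 L.
Polytropic n=1.58: T₂ = T₁(V₁/V₂)^(n−1) = 464×(0.452)^0.58 = 293 K; P₂ = P₁(V₁/V₂)^n = 171 kPa.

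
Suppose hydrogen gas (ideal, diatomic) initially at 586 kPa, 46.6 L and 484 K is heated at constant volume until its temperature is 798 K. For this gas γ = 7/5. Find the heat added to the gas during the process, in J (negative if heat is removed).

44300 J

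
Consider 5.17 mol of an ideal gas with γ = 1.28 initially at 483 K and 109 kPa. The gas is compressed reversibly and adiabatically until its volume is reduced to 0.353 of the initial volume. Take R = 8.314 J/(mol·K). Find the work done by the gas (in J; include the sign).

V₁ = nRT₁/P₁ = 5.17×8.314×483/109 = 190 L.
Adiabatic: TV^(γ−1) = const ⇒ T₂ = 483×(2.83)^0.280 = 647 K; PV^γ = const ⇒ P₂ = 413 kPa.
ΔU = nCvΔT = 5.17×29.7×(647−483) = 25100 J.
Q = 0 for an adiabatic process, so W = −ΔU = -25100 J.

-25100 J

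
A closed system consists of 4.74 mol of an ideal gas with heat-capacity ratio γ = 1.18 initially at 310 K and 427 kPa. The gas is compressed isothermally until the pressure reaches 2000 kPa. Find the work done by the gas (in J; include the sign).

V₁ = nRT₁/P₁ = 4.74×8.314×310/427 = 28.6 L.
Isothermal: T stays 310 K; PV = const ⇒ V₂ = 6.11 L, P₂ = 2000 kPa.
W = nRT ln(V₂/V₁) = 4.74×8.314×310×ln(0.213) = -18900 J.

-18900 J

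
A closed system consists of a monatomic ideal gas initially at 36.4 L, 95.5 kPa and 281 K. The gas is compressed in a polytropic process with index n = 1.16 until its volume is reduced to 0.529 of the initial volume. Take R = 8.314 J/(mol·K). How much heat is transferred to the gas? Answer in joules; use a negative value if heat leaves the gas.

n = P₁V₁/(RT₁) = 95.5×36.4/(8.314×281) = 1.49 mol.
Polytropic n=1.16: T₂ = T₁(V₁/V₂)^(n−1) = 281×(1.89)^0.16 = 311 K; P₂ = P₁(V₁/V₂)^n = 200 kPa.
W = (P₁V₁−P₂V₂)/(n−1) = (95.5×36.4−200×19.3)/0.16 = -2330 J.
ΔU = nCvΔT = 1.49×12.5×(311−281) = 559 J.
Q = ΔU + W = -1770 J.

-1770 J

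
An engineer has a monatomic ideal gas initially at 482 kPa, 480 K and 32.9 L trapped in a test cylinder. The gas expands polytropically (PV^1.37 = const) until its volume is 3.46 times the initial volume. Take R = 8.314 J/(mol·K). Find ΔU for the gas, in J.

-8760 J

n = P₁V₁/(RT₁) = 482×32.9/(8.314×480) = 3.97 mol.
Polytropic n=1.37: T₂ = T₁(V₁/V₂)^(n−1) = 480×(0.289)^0.37 = 303 K; P₂ = P₁(V₁/V₂)^n = 88.0 kPa.
For an ideal gas ΔU = nCvΔT with Cv = (3/2)R = 12.5 J/(mol·K).
ΔU = 3.97×12.5×(303−480) = -8760 J.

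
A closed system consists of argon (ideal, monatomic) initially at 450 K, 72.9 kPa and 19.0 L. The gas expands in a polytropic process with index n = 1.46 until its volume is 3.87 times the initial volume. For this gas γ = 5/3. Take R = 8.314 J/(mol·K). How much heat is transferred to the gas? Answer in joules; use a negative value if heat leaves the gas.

433 J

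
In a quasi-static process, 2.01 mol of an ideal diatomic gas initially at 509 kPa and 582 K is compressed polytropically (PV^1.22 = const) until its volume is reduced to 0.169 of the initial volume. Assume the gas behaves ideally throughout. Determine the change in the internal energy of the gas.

V₁ = nRT₁/P₁ = 2.01×8.314×582/509 = 19.1 L.
Polytropic n=1.22: T₂ = T₁(V₁/V₂)^(n−1) = 582×(5.92)^0.22 = 861 K; P₂ = P₁(V₁/V₂)^n = 4450 kPa.
For an ideal gas ΔU = nCvΔT with Cv = (5/2)R = 20.8 J/(mol·K).
ΔU = 2.01×20.8×(861−582) = 11600 J.

11600 J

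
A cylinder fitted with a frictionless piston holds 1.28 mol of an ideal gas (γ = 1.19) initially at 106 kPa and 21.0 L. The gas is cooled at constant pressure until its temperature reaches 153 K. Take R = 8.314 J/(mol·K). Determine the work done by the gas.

T₁ = P₁V₁/(nR) = 106×21.0/(1.28×8.314) = 209 K.
Isobaric: P stays 106 kPa; V/T = const ⇒ T₂ = 153 K, V₂ = 15.4 L.
W = PΔV = 106×(15.4−21.0) kPa·L = -598 J.

-598 J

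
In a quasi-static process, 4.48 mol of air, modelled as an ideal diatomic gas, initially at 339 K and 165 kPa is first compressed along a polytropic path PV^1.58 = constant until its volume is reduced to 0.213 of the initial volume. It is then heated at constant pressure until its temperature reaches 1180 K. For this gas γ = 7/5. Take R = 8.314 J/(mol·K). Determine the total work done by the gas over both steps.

V₁ = nRT₁/P₁ = 4.48×8.314×339/165 = 76.5 L.
Step 1 — Polytropic n=1.58: T₂ = T₁(V₁/V₂)^(n−1) = 339×(4.69)^0.58 = 831 K; P₂ = P₁(V₁/V₂)^n = 1900 kPa.
W = (P₁V₁−P₂V₂)/(n−1) = (165×76.5−1900×16.3)/0.58 = -31600 J.
ΔU = nCvΔT = 4.48×20.8×(831−339) = 45800 J.
Q = ΔU + W = 14200 J.
State after step 1: P = 1900 kPa, V = 16.3 L, T = 831 K.
Step 2 — Isobaric: P stays 1900 kPa; V/T = const ⇒ T₂ = 1180 K, V₂ = 23.1 L.
W = PΔV = 1900×(23.1−16.3) kPa·L = 13000 J.
ΔU = nCvΔT = 4.48×20.8×(1180−831) = 32500 J.
Q = ΔU + W = nCpΔT = 45500 J.
Net over both steps: W = -18600 J, Q = 59700 J, ΔU = 78300 J.

-18600 J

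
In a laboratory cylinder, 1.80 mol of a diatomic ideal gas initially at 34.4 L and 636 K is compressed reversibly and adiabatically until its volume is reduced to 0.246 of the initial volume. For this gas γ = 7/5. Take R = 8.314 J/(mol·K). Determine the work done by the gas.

P₁ = nRT₁/V₁ = 1.80×8.314×636/34.4 = 277 kPa.
Adiabatic: TV^(γ−1) = const ⇒ T₂ = 636×(4.07)^0.400 = 1110 K; PV^γ = const ⇒ P₂ = 1970 kPa.
ΔU = nCvΔT = 1.80×20.8×(1110−636) = 17900 J.
Q = 0 for an adiabatic process, so W = −ΔU = -17900 J.

-17900 J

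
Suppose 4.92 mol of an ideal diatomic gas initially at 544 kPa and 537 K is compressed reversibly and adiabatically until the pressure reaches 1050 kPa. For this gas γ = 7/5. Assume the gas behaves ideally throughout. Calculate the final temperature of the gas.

V₁ = nRT₁/P₁ = 4.92×8.314×537/544 = 40.4 L.
Adiabatic: T₂/T₁ = (P₂/P₁)^((γ−1)/γ) ⇒ T₂ = 537×(1.93)^0.286 = 648 K; V₂ = 25.2 L.

648 K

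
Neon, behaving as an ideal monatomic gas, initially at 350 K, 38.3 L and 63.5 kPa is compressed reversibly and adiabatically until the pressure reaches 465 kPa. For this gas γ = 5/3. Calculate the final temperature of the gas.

Adiabatic: T₂/T₁ = (P₂/P₁)^((γ−1)/γ) ⇒ T₂ = 350×(7.32)^0.400 = 776 K; V₂ = 11.6 L.

776 K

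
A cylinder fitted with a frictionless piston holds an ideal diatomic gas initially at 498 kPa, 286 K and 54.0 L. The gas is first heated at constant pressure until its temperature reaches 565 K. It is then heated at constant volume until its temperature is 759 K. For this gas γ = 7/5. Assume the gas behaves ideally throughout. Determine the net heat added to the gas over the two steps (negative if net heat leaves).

137000 J

n = P₁V₁/(RT₁) = 498×54.0/(8.314×286) = 11.3 mol.
Step 1 — Isobaric: P stays 498 kPa; V/T = const ⇒ T₂ = 565 K, V₂ = 107 L.
W = PΔV = 498×(107−54.0) kPa·L = 26200 J.
ΔU = nCvΔT = 11.3×20.8×(565−286) = 65600 J.
Q = ΔU + W = nCpΔT = 91800 J.
State after step 1: P = 498 kPa, V = 107 L, T = 565 K.
Step 2 — Isochoric: V stays 107 L; P/T = const ⇒ T₂ = 759 K, P₂ = 669 kPa.
W = 0 (no volume change).
ΔU = nCvΔT = 11.3×20.8×(759−565) = 45600 J.
Q = ΔU = 45600 J.
Net over both steps: W = 26200 J, Q = 137000 J, ΔU = 111000 J.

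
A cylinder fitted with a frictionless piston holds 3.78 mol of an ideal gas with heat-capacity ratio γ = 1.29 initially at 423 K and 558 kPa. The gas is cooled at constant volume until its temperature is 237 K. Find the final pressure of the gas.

V₁ = nRT₁/P₁ = 3.78×8.314×423/558 = 23.8 L.
Isochoric: V stays 23.8 L; P/T = const ⇒ T₂ = 237 K, P₂ = 313 kPa.

313 kPa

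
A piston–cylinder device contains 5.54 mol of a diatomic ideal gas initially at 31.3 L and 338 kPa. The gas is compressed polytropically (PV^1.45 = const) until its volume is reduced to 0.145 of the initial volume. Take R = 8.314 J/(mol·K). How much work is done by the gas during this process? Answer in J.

T₁ = P₁V₁/(nR) = 338×31.3/(5.54×8.314) = 230 K.
Polytropic n=1.45: T₂ = T₁(V₁/V₂)^(n−1) = 230×(6.90)^0.45 = 548 K; P₂ = P₁(V₁/V₂)^n = 5560 kPa.
W = (P₁V₁−P₂V₂)/(n−1) = (338×31.3−5560×4.54)/0.45 = -32500 J.

-32500 J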